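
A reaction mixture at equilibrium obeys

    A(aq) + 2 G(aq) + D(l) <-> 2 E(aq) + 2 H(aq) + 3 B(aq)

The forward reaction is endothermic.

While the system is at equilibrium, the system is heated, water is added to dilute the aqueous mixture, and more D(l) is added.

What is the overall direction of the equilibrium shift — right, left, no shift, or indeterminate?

The forward reaction is endothermic. Raising T favours the endothermic direction — shift to the right.
Dilution lowers every aqueous concentration by the same factor. Δn_aq = 7 − 3 = +4, so the system shifts toward the side with more dissolved moles — to the right.
D is a pure liquid; its activity is 1 regardless of amount, so Q is unaffected — no shift from this change.
Only the nonzero effect(s) matter; the net shift is to the right.

right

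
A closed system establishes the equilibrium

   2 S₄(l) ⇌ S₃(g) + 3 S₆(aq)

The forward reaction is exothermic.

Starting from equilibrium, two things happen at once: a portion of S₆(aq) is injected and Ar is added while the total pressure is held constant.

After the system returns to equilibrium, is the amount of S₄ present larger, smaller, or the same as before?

Adding S₆ (aq), a product, drives the reaction to the left.
Adding inert gas at constant total pressure expands the volume and lowers every reacting partial pressure. With Δn_gas = 1 − 0 = +1, Q moves away from K toward the side with fewer gas moles, so the system shifts toward the side with more gas moles — to the right.
The two effects oppose each other, so the net shift — and hence the change in S₄ — cannot be determined from the given information.

cannot be determined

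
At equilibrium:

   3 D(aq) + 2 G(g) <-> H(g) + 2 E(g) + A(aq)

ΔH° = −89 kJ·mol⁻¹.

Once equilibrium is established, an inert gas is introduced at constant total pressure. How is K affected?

unchanged

The equilibrium constant depends only on temperature. This perturbation may move the position of equilibrium, but since T is unchanged, K itself is unchanged.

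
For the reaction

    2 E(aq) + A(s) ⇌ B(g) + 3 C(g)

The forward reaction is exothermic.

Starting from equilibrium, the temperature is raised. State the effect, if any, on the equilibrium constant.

K depends on temperature via the van 't Hoff relation. The forward reaction is exothermic, so raising T decreases K.

decreases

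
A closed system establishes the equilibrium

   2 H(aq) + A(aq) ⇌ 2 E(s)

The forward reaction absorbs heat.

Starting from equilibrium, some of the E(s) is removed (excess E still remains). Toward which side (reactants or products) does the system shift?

E is a pure solid; its activity is 1 regardless of amount, so Q is unaffected — no shift from this change.

no shift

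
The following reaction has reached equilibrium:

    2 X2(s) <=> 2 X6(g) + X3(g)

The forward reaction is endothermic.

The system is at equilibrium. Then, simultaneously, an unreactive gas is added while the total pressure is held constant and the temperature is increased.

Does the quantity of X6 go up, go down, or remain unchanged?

increases

Adding inert gas at constant total pressure expands the volume and lowers every reacting partial pressure. With Δn_gas = 3 − 0 = +3, Q moves away from K toward the side with fewer gas moles, so the system shifts toward the side with more gas moles — to the right.
The forward reaction is endothermic. Raising T favours the endothermic direction — shift to the right.
The net shift is to the right. X6 is a product, so its amount increases.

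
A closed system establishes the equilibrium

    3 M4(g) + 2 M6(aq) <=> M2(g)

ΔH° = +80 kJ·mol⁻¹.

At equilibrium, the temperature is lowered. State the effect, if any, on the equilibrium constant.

K depends on temperature via the van 't Hoff relation. The forward reaction is endothermic, so lowering T decreases K.

decreases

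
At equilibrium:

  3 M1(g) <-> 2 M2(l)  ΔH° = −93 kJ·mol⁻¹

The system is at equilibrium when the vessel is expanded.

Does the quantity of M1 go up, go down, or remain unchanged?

Gas moles: reactants 3, products 0 (Δn_gas = -3). Expansion shifts the system toward the side with more moles of gas — to the left.
The net shift is to the left. M1 is a reactant, so its amount increases.

increases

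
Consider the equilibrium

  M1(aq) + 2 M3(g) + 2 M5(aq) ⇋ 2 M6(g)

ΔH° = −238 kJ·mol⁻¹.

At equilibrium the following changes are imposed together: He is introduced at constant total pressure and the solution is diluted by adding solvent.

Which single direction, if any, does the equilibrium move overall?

Adding inert gas at constant total pressure expands the volume, scaling every reacting partial pressure by the same factor. Δn_gas = 2 − 2 = 0, so Q is unchanged — no shift.
Dilution lowers every aqueous concentration by the same factor. Δn_aq = 0 − 3 = -3, so the system shifts toward the side with more dissolved moles — to the left.
Only the nonzero effect(s) matter; the net shift is to the left.

left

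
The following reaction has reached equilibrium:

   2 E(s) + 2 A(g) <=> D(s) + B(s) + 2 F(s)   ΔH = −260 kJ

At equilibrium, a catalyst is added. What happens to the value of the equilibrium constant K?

The equilibrium constant depends only on temperature. This perturbation changes neither the position of equilibrium nor K.

unchanged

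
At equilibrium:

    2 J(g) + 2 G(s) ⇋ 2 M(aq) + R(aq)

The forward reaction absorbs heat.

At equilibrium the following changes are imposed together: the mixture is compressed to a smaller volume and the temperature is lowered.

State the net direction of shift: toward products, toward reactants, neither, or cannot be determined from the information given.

Gas moles: reactants 2, products 0 (Δn_gas = -2). Compression shifts the system toward the side with fewer moles of gas — to the right.
The forward reaction is endothermic. Lowering T favours the exothermic direction — shift to the left.
The individual effects push in opposite directions; without quantitative information the net direction cannot be determined.

cannot be determined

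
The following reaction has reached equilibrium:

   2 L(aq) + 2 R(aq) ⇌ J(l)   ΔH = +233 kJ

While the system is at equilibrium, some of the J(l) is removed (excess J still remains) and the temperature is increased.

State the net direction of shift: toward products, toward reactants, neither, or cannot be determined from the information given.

right

J is a pure liquid; its activity is 1 regardless of amount, so Q is unaffected — no shift from this change.
The forward reaction is endothermic. Raising T favours the endothermic direction — shift to the right.
Only the nonzero effect(s) matter; the net shift is to the right.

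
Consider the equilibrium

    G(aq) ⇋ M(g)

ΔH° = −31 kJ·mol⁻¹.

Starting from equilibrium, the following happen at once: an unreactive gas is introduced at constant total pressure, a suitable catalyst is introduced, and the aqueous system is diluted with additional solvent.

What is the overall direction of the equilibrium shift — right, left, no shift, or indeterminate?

cannot be determined

Adding inert gas at constant total pressure expands the volume and lowers every reacting partial pressure. With Δn_gas = 1 − 0 = +1, Q moves away from K toward the side with fewer gas moles, so the system shifts toward the side with more gas moles — to the right.
A catalyst speeds both forward and reverse rates equally; it changes neither Q nor K — no shift from this change.
Dilution lowers every aqueous concentration by the same factor. Δn_aq = 0 − 1 = -1, so the system shifts toward the side with more dissolved moles — to the left.
The individual effects push in opposite directions; without quantitative information the net direction cannot be determined.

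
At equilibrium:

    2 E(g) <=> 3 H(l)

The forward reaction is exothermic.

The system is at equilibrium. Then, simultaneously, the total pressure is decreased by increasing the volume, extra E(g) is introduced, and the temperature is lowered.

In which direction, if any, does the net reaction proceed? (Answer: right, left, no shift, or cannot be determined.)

Gas moles: reactants 2, products 0 (Δn_gas = -2). Expansion shifts the system toward the side with more moles of gas — to the left.
Adding E (g), a reactant, drives the reaction to the right.
The forward reaction is exothermic. Lowering T favours the exothermic direction — shift to the right.
The individual effects push in opposite directions; without quantitative information the net direction cannot be determined.

cannot be determined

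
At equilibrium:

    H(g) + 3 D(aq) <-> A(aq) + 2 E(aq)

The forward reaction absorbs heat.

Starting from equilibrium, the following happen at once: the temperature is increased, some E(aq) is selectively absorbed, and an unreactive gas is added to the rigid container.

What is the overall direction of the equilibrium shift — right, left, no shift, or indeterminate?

The forward reaction is endothermic. Raising T favours the endothermic direction — shift to the right.
Removing E (aq), a product, drives the reaction to the right.
At constant volume, adding an inert gas leaves every reacting species' partial pressure unchanged, so Q is unchanged — no shift from this change.
Only the nonzero effect(s) matter; the net shift is to the right.

right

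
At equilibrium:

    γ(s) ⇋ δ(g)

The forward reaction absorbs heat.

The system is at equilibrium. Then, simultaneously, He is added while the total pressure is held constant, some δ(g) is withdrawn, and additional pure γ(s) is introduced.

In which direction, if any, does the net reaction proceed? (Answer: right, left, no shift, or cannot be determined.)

right

Adding inert gas at constant total pressure expands the volume and lowers every reacting partial pressure. With Δn_gas = 1 − 0 = +1, Q moves away from K toward the side with fewer gas moles, so the system shifts toward the side with more gas moles — to the right.
Removing δ (g), a product, drives the reaction to the right.
γ is a pure solid; its activity is 1 regardless of amount, so Q is unaffected — no shift from this change.
Only the nonzero effect(s) matter; the net shift is to the right.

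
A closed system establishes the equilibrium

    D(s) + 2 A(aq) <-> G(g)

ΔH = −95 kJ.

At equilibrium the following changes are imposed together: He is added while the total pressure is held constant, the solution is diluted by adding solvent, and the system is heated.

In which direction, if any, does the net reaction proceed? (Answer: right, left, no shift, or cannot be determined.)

cannot be determined

Adding inert gas at constant total pressure expands the volume and lowers every reacting partial pressure. With Δn_gas = 1 − 0 = +1, Q moves away from K toward the side with fewer gas moles, so the system shifts toward the side with more gas moles — to the right.
Dilution lowers every aqueous concentration by the same factor. Δn_aq = 0 − 2 = -2, so the system shifts toward the side with more dissolved moles — to the left.
The forward reaction is exothermic. Raising T favours the endothermic direction — shift to the left.
The individual effects push in opposite directions; without quantitative information the net direction cannot be determined.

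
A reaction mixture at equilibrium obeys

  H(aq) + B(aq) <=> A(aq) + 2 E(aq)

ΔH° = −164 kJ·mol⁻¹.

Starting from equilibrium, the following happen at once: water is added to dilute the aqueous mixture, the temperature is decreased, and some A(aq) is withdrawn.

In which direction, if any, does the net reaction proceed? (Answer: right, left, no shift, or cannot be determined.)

Dilution lowers every aqueous concentration by the same factor. Δn_aq = 3 − 2 = +1, so the system shifts toward the side with more dissolved moles — to the right.
The forward reaction is exothermic. Lowering T favours the exothermic direction — shift to the right.
Removing A (aq), a product, drives the reaction to the right.
All effects act in the same direction — net shift to the right.

right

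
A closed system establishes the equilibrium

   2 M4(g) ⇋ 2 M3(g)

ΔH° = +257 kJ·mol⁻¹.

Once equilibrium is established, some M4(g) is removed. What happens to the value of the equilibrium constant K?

The equilibrium constant depends only on temperature. This perturbation may move the position of equilibrium, but since T is unchanged, K itself is unchanged.

unchanged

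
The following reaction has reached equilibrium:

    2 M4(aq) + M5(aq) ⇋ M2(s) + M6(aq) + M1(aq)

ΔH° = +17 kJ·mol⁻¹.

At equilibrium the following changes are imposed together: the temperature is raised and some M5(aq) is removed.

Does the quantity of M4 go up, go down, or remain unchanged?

cannot be determined

The forward reaction is endothermic. Raising T favours the endothermic direction — shift to the right.
Removing M5 (aq), a reactant, drives the reaction to the left.
The two effects oppose each other, so the net shift — and hence the change in M4 — cannot be determined from the given information.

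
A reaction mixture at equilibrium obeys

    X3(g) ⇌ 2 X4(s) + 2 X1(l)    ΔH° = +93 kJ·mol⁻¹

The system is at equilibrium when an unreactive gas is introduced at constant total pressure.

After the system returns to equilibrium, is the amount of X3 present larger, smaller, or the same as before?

increases

Adding inert gas at constant total pressure expands the volume and lowers every reacting partial pressure. With Δn_gas = 0 − 1 = -1, Q moves away from K toward the side with fewer gas moles, so the system shifts toward the side with more gas moles — to the left.
The net shift is to the left. X3 is a reactant, so its amount increases.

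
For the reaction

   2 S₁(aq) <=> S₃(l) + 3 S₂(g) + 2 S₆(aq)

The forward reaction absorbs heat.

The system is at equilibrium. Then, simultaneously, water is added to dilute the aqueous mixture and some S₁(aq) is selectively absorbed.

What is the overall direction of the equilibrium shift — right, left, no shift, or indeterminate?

left

Dilution scales every aqueous concentration by the same factor. Δn_aq = 2 − 2 = 0, so Q is unchanged — no shift.
Removing S₁ (aq), a reactant, drives the reaction to the left.
Only the nonzero effect(s) matter; the net shift is to the left.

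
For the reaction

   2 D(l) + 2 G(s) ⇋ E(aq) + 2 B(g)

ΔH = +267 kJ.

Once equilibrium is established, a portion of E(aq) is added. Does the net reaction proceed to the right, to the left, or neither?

left

Adding E (aq), a product, drives the reaction to the left.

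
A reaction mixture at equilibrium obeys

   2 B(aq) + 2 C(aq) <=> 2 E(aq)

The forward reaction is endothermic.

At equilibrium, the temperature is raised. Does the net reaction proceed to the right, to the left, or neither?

The forward reaction is endothermic. Raising T favours the endothermic direction — shift to the right.

right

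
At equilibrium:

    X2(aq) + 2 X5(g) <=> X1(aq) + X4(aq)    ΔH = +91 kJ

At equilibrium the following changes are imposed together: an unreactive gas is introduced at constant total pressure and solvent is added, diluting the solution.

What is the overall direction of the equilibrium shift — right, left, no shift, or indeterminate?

cannot be determined

Adding inert gas at constant total pressure expands the volume and lowers every reacting partial pressure. With Δn_gas = 0 − 2 = -2, Q moves away from K toward the side with fewer gas moles, so the system shifts toward the side with more gas moles — to the left.
Dilution lowers every aqueous concentration by the same factor. Δn_aq = 2 − 1 = +1, so the system shifts toward the side with more dissolved moles — to the right.
The individual effects push in opposite directions; without quantitative information the net direction cannot be determined.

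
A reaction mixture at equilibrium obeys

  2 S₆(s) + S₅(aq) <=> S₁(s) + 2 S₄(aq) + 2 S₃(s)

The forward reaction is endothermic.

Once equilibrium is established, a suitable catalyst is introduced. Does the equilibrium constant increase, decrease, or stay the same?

The equilibrium constant depends only on temperature. This perturbation changes neither the position of equilibrium nor K.

unchanged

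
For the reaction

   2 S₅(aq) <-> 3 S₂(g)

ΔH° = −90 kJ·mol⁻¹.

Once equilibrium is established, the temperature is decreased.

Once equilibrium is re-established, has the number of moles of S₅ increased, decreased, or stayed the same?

The forward reaction is exothermic. Lowering T favours the exothermic direction — shift to the right.
The net shift is to the right. S₅ is a reactant, so its amount decreases.

decreases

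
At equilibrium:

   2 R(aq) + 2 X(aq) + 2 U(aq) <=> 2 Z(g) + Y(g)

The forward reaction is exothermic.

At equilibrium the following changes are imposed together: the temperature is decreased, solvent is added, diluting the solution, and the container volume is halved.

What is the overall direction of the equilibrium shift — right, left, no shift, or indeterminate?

cannot be determined

The forward reaction is exothermic. Lowering T favours the exothermic direction — shift to the right.
Dilution lowers every aqueous concentration by the same factor. Δn_aq = 0 − 6 = -6, so the system shifts toward the side with more dissolved moles — to the left.
Gas moles: reactants 0, products 3 (Δn_gas = +3). Compression shifts the system toward the side with fewer moles of gas — to the left.
The individual effects push in opposite directions; without quantitative information the net direction cannot be determined.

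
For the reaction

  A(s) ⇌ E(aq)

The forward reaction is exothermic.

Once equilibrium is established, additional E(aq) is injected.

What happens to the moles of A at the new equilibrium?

Adding E (aq), a product, drives the reaction to the left.
The net shift is to the left. A is a reactant, so its amount increases.

increases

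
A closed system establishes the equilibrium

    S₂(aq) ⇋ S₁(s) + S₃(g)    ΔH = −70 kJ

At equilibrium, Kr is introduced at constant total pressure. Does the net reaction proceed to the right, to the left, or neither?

right

Adding inert gas at constant total pressure expands the volume and lowers every reacting partial pressure. With Δn_gas = 1 − 0 = +1, Q moves away from K toward the side with fewer gas moles, so the system shifts toward the side with more gas moles — to the right.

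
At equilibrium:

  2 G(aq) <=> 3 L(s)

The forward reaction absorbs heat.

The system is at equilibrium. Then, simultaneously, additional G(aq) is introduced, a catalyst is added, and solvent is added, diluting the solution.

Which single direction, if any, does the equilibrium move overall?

Adding G (aq), a reactant, drives the reaction to the right.
A catalyst speeds both forward and reverse rates equally; it changes neither Q nor K — no shift from this change.
Dilution lowers every aqueous concentration by the same factor. Δn_aq = 0 − 2 = -2, so the system shifts toward the side with more dissolved moles — to the left.
The individual effects push in opposite directions; without quantitative information the net direction cannot be determined.

cannot be determined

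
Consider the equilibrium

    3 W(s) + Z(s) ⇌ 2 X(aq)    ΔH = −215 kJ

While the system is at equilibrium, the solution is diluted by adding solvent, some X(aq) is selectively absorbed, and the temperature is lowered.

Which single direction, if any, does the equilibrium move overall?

right

Dilution lowers every aqueous concentration by the same factor. Δn_aq = 2 − 0 = +2, so the system shifts toward the side with more dissolved moles — to the right.
Removing X (aq), a product, drives the reaction to the right.
The forward reaction is exothermic. Lowering T favours the exothermic direction — shift to the right.
All effects act in the same direction — net shift to the right.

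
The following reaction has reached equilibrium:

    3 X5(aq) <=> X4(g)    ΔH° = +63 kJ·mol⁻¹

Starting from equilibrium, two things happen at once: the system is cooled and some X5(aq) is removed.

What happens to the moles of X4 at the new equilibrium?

The forward reaction is endothermic. Lowering T favours the exothermic direction — shift to the left.
Removing X5 (aq), a reactant, drives the reaction to the left.
The net shift is to the left. X4 is a product, so its amount decreases.

decreases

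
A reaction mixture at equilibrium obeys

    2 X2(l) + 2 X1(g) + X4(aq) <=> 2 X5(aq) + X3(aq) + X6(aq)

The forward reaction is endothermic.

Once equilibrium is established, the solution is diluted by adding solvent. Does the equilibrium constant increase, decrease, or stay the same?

unchanged

The equilibrium constant depends only on temperature. This perturbation may move the position of equilibrium, but since T is unchanged, K itself is unchanged.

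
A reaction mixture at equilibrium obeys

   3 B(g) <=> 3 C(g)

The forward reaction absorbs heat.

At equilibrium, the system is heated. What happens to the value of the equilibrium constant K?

K depends on temperature via the van 't Hoff relation. The forward reaction is endothermic, so raising T increases K.

increases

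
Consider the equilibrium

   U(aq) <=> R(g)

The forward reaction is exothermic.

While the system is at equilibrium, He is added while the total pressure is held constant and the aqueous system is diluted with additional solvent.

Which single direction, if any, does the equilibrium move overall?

cannot be determined

Adding inert gas at constant total pressure expands the volume and lowers every reacting partial pressure. With Δn_gas = 1 − 0 = +1, Q moves away from K toward the side with fewer gas moles, so the system shifts toward the side with more gas moles — to the right.
Dilution lowers every aqueous concentration by the same factor. Δn_aq = 0 − 1 = -1, so the system shifts toward the side with more dissolved moles — to the left.
The individual effects push in opposite directions; without quantitative information the net direction cannot be determined.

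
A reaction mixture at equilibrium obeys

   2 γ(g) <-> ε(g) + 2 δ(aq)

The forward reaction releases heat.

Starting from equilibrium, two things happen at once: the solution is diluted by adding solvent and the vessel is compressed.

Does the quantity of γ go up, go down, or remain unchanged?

Dilution lowers every aqueous concentration by the same factor. Δn_aq = 2 − 0 = +2, so the system shifts toward the side with more dissolved moles — to the right.
Gas moles: reactants 2, products 1 (Δn_gas = -1). Compression shifts the system toward the side with fewer moles of gas — to the right.
The net shift is to the right. γ is a reactant, so its amount decreases.

decreases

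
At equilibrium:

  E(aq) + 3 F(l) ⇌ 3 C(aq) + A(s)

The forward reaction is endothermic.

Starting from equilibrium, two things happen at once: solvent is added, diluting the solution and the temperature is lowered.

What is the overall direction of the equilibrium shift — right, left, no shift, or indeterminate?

cannot be determined

Dilution lowers every aqueous concentration by the same factor. Δn_aq = 3 − 1 = +2, so the system shifts toward the side with more dissolved moles — to the right.
The forward reaction is endothermic. Lowering T favours the exothermic direction — shift to the left.
The individual effects push in opposite directions; without quantitative information the net direction cannot be determined.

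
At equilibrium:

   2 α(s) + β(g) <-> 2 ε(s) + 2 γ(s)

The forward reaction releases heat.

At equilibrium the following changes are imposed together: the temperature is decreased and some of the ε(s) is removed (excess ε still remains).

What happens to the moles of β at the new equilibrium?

decreases

The forward reaction is exothermic. Lowering T favours the exothermic direction — shift to the right.
ε is a pure solid; its activity is 1 regardless of amount, so Q is unaffected — no shift from this change.
The net shift is to the right. β is a reactant, so its amount decreases.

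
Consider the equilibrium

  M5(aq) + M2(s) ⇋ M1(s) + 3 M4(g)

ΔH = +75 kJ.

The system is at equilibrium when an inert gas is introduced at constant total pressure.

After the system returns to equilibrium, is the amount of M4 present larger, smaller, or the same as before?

Adding inert gas at constant total pressure expands the volume and lowers every reacting partial pressure. With Δn_gas = 3 − 0 = +3, Q moves away from K toward the side with fewer gas moles, so the system shifts toward the side with more gas moles — to the right.
The net shift is to the right. M4 is a product, so its amount increases.

increases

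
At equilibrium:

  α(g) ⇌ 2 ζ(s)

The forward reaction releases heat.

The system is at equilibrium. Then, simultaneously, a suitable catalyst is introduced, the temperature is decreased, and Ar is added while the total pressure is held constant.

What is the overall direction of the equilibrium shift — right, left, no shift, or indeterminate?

A catalyst speeds both forward and reverse rates equally; it changes neither Q nor K — no shift from this change.
The forward reaction is exothermic. Lowering T favours the exothermic direction — shift to the right.
Adding inert gas at constant total pressure expands the volume and lowers every reacting partial pressure. With Δn_gas = 0 − 1 = -1, Q moves away from K toward the side with fewer gas moles, so the system shifts toward the side with more gas moles — to the left.
The individual effects push in opposite directions; without quantitative information the net direction cannot be determined.

cannot be determined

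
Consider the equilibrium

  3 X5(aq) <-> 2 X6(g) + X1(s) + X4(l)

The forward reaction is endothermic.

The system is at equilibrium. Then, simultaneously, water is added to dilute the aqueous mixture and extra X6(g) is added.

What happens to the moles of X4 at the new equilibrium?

Dilution lowers every aqueous concentration by the same factor. Δn_aq = 0 − 3 = -3, so the system shifts toward the side with more dissolved moles — to the left.
Adding X6 (g), a product, drives the reaction to the left.
The net shift is to the left. X4 is a product, so its amount decreases.

decreases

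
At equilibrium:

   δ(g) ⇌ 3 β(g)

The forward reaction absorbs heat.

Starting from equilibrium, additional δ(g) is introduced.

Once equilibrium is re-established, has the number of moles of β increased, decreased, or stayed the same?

Adding δ (g), a reactant, drives the reaction to the right.
The net shift is to the right. β is a product, so its amount increases.

increases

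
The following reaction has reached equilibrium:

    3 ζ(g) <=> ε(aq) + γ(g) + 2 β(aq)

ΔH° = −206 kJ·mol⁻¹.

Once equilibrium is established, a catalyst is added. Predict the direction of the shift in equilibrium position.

no shift

A catalyst speeds both forward and reverse rates equally; it changes neither Q nor K — no shift from this change.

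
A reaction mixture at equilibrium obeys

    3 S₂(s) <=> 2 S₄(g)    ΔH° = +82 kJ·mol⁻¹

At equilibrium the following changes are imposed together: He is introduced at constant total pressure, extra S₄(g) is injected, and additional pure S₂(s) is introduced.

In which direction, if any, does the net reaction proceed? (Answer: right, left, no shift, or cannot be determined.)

Adding inert gas at constant total pressure expands the volume and lowers every reacting partial pressure. With Δn_gas = 2 − 0 = +2, Q moves away from K toward the side with fewer gas moles, so the system shifts toward the side with more gas moles — to the right.
Adding S₄ (g), a product, drives the reaction to the left.
S₂ is a pure solid; its activity is 1 regardless of amount, so Q is unaffected — no shift from this change.
The individual effects push in opposite directions; without quantitative information the net direction cannot be determined.

cannot be determined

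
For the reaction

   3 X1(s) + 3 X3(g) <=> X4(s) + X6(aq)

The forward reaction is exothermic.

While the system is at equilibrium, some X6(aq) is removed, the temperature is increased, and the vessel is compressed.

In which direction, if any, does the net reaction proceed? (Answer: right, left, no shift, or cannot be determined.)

cannot be determined

Removing X6 (aq), a product, drives the reaction to the right.
The forward reaction is exothermic. Raising T favours the endothermic direction — shift to the left.
Gas moles: reactants 3, products 0 (Δn_gas = -3). Compression shifts the system toward the side with fewer moles of gas — to the right.
The individual effects push in opposite directions; without quantitative information the net direction cannot be determined.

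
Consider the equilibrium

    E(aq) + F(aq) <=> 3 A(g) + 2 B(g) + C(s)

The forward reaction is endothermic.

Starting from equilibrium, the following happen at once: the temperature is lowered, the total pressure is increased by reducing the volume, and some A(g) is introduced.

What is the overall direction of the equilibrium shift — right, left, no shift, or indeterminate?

The forward reaction is endothermic. Lowering T favours the exothermic direction — shift to the left.
Gas moles: reactants 0, products 5 (Δn_gas = +5). Compression shifts the system toward the side with fewer moles of gas — to the left.
Adding A (g), a product, drives the reaction to the left.
All effects act in the same direction — net shift to the left.

left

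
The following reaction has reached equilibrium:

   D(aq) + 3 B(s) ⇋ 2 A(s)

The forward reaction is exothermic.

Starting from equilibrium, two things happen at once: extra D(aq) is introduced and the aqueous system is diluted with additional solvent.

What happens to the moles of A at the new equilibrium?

cannot be determined

Adding D (aq), a reactant, drives the reaction to the right.
Dilution lowers every aqueous concentration by the same factor. Δn_aq = 0 − 1 = -1, so the system shifts toward the side with more dissolved moles — to the left.
The two effects oppose each other, so the net shift — and hence the change in A — cannot be determined from the given information.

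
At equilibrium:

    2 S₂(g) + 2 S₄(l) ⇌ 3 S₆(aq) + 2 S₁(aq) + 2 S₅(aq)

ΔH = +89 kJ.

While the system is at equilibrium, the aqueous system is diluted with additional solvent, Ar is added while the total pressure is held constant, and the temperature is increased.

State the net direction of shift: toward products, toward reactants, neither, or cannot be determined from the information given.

Dilution lowers every aqueous concentration by the same factor. Δn_aq = 7 − 0 = +7, so the system shifts toward the side with more dissolved moles — to the right.
Adding inert gas at constant total pressure expands the volume and lowers every reacting partial pressure. With Δn_gas = 0 − 2 = -2, Q moves away from K toward the side with fewer gas moles, so the system shifts toward the side with more gas moles — to the left.
The forward reaction is endothermic. Raising T favours the endothermic direction — shift to the right.
The individual effects push in opposite directions; without quantitative information the net direction cannot be determined.

cannot be determined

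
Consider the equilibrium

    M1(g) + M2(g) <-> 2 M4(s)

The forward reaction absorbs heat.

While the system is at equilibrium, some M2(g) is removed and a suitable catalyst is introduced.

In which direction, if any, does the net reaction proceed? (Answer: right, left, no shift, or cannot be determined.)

Removing M2 (g), a reactant, drives the reaction to the left.
A catalyst speeds both forward and reverse rates equally; it changes neither Q nor K — no shift from this change.
Only the nonzero effect(s) matter; the net shift is to the left.

left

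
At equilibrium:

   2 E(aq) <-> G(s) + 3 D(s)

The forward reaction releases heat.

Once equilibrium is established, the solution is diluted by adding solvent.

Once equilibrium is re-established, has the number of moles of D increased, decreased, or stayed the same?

decreases

Dilution lowers every aqueous concentration by the same factor. Δn_aq = 0 − 2 = -2, so the system shifts toward the side with more dissolved moles — to the left.
The net shift is to the left. D is a product, so its amount decreases.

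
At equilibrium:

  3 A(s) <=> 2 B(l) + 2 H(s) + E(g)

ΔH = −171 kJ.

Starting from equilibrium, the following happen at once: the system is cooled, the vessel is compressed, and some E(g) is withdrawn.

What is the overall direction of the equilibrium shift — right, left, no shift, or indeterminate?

The forward reaction is exothermic. Lowering T favours the exothermic direction — shift to the right.
Gas moles: reactants 0, products 1 (Δn_gas = +1). Compression shifts the system toward the side with fewer moles of gas — to the left.
Removing E (g), a product, drives the reaction to the right.
The individual effects push in opposite directions; without quantitative information the net direction cannot be determined.

cannot be determined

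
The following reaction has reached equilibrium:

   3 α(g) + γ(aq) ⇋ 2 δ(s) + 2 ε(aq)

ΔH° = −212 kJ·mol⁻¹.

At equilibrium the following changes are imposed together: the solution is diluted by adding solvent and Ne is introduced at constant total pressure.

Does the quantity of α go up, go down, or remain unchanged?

cannot be determined

Dilution lowers every aqueous concentration by the same factor. Δn_aq = 2 − 1 = +1, so the system shifts toward the side with more dissolved moles — to the right.
Adding inert gas at constant total pressure expands the volume and lowers every reacting partial pressure. With Δn_gas = 0 − 3 = -3, Q moves away from K toward the side with fewer gas moles, so the system shifts toward the side with more gas moles — to the left.
The two effects oppose each other, so the net shift — and hence the change in α — cannot be determined from the given information.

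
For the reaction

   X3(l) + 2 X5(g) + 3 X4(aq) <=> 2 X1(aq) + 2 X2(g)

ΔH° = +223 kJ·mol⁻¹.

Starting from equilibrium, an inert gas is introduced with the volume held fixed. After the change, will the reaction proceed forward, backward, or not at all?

At constant volume, adding an inert gas leaves every reacting species' partial pressure unchanged, so Q is unchanged — no shift from this change.

no shift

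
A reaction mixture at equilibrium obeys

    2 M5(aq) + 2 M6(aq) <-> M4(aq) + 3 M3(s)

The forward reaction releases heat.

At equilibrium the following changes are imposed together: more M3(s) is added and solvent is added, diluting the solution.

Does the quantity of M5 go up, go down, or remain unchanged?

increases

M3 is a pure solid; its activity is 1 regardless of amount, so Q is unaffected — no shift from this change.
Dilution lowers every aqueous concentration by the same factor. Δn_aq = 1 − 4 = -3, so the system shifts toward the side with more dissolved moles — to the left.
The net shift is to the left. M5 is a reactant, so its amount increases.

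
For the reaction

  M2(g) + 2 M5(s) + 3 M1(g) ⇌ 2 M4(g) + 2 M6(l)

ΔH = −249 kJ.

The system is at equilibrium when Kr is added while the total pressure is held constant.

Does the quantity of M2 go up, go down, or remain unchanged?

increases

Adding inert gas at constant total pressure expands the volume and lowers every reacting partial pressure. With Δn_gas = 2 − 4 = -2, Q moves away from K toward the side with fewer gas moles, so the system shifts toward the side with more gas moles — to the left.
The net shift is to the left. M2 is a reactant, so its amount increases.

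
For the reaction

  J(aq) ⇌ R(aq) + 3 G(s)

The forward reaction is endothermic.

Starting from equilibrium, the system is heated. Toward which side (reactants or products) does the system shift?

right

The forward reaction is endothermic. Raising T favours the endothermic direction — shift to the right.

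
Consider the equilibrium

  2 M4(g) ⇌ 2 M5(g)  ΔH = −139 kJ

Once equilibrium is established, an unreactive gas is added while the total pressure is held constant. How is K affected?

unchanged

The equilibrium constant depends only on temperature. This perturbation changes neither the position of equilibrium nor K.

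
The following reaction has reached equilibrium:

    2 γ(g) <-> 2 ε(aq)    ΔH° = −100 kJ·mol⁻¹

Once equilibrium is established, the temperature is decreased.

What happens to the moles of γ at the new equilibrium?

The forward reaction is exothermic. Lowering T favours the exothermic direction — shift to the right.
The net shift is to the right. γ is a reactant, so its amount decreases.

decreases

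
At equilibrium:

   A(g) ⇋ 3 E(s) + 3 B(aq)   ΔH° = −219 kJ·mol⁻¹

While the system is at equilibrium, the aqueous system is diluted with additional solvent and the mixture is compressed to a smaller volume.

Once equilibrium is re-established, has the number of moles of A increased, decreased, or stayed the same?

decreases

Dilution lowers every aqueous concentration by the same factor. Δn_aq = 3 − 0 = +3, so the system shifts toward the side with more dissolved moles — to the right.
Gas moles: reactants 1, products 0 (Δn_gas = -1). Compression shifts the system toward the side with fewer moles of gas — to the right.
The net shift is to the right. A is a reactant, so its amount decreases.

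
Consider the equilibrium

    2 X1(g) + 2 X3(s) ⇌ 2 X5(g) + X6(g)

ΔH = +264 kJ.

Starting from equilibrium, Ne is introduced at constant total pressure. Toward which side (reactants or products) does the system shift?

Adding inert gas at constant total pressure expands the volume and lowers every reacting partial pressure. With Δn_gas = 3 − 2 = +1, Q moves away from K toward the side with fewer gas moles, so the system shifts toward the side with more gas moles — to the right.

right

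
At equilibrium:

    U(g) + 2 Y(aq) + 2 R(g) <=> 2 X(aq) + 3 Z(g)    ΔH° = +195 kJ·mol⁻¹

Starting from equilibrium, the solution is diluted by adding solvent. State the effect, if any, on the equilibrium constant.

The equilibrium constant depends only on temperature. This perturbation changes neither the position of equilibrium nor K.

unchanged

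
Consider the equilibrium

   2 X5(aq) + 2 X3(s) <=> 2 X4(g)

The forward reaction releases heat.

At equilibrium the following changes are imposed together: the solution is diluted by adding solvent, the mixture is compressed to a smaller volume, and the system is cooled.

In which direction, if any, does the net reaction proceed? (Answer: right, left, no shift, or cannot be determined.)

Dilution lowers every aqueous concentration by the same factor. Δn_aq = 0 − 2 = -2, so the system shifts toward the side with more dissolved moles — to the left.
Gas moles: reactants 0, products 2 (Δn_gas = +2). Compression shifts the system toward the side with fewer moles of gas — to the left.
The forward reaction is exothermic. Lowering T favours the exothermic direction — shift to the right.
The individual effects push in opposite directions; without quantitative information the net direction cannot be determined.

cannot be determined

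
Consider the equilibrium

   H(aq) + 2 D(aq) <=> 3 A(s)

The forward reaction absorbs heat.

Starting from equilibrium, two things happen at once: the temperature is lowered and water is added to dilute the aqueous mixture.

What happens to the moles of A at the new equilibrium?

The forward reaction is endothermic. Lowering T favours the exothermic direction — shift to the left.
Dilution lowers every aqueous concentration by the same factor. Δn_aq = 0 − 3 = -3, so the system shifts toward the side with more dissolved moles — to the left.
The net shift is to the left. A is a product, so its amount decreases.

decreases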